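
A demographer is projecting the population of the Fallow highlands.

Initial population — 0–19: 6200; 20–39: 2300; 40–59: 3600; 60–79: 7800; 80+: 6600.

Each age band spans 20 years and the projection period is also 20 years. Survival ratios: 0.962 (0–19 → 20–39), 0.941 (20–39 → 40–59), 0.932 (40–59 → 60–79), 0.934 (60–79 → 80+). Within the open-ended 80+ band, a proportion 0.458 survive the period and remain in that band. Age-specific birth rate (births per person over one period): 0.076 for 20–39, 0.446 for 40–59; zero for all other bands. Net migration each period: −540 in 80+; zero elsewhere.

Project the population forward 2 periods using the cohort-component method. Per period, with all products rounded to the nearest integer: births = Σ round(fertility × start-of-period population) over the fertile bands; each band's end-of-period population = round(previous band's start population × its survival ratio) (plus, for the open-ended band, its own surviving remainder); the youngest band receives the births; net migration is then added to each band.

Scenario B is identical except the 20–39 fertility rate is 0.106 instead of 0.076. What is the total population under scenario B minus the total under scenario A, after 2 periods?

246

Numbering the groups 1..5 from youngest to oldest:
— Period 1 —
Births: 2300 × 0.076 = 175 ; 3600 × 0.446 = 1606 — total 1781
Group 2: 6200 × 0.962 = 5964
Group 3: 2300 × 0.941 = 2164
Group 4: 3600 × 0.932 = 3355
Group 5: 7800 × 0.934 + 6600 × 0.458 = 7285 + 3023 = 10308
Net migration: Group 5 − 540 → 9768
Population now: 0–19=1781, 20–39=5964, 40–59=2164, 60–79=3355, 80+=9768
— Period 2 —
Births: 5964 × 0.076 = 453 ; 2164 × 0.446 = 965 — total 1418
Group 2: 1781 × 0.962 = 1713
Group 3: 5964 × 0.941 = 5612
Group 4: 2164 × 0.932 = 2017
Group 5: 3355 × 0.934 + 9768 × 0.458 = 3134 + 4474 = 7608
Net migration: Group 5 − 540 → 7068
Population now: 0–19=1418, 20–39=1713, 40–59=5612, 60–79=2017, 80+=7068
Scenario A total after 2 periods: 17828
Scenario B projection —
— Period 1 —
Births: 2300 × 0.106 = 244 ; 3600 × 0.446 = 1606 — total 1850
Group 2: 6200 × 0.962 = 5964
Group 3: 2300 × 0.941 = 2164
Group 4: 3600 × 0.932 = 3355
Group 5: 7800 × 0.934 + 6600 × 0.458 = 7285 + 3023 = 10308
Net migration: Group 5 − 540 → 9768
Population now: 0–19=1850, 20–39=5964, 40–59=2164, 60–79=3355, 80+=9768
— Period 2 —
Births: 5964 × 0.106 = 632 ; 2164 × 0.446 = 965 — total 1597
Group 2: 1850 × 0.962 = 1780
Group 3: 5964 × 0.941 = 5612
Group 4: 2164 × 0.932 = 2017
Group 5: 3355 × 0.934 + 9768 × 0.458 = 3134 + 4474 = 7608
Net migration: Group 5 − 540 → 7068
Population now: 0–19=1597, 20–39=1780, 40–59=5612, 60–79=2017, 80+=7068
Scenario B total after 2 periods: 18074
Difference B − A = 18074 − 17828 = 246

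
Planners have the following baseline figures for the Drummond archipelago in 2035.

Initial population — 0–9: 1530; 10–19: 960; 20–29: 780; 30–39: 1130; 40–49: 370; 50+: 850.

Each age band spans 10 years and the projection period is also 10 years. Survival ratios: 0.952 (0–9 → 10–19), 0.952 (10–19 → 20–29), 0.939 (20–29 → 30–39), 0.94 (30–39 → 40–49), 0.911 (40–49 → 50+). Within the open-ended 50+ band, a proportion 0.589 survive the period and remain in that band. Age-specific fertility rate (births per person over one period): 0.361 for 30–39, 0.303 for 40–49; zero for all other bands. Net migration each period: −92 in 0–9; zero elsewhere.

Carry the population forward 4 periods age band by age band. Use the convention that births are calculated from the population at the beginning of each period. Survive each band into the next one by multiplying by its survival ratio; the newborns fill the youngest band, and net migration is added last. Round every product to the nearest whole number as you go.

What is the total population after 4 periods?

4674

(Groups numbered youngest = 1 to oldest = 6.)
— Period 1 —
Births: 1130 × 0.361 = 408, 370 × 0.303 = 112 ⇒ total 520
Group 2: 1530 × 0.952 = 1457
Group 3: 960 × 0.952 = 914
Group 4: 780 × 0.939 = 732
Group 5: 1130 × 0.94 = 1062
Group 6: 370 × 0.911 + 850 × 0.589 = 337 + 501 = 838
Net migration: Group 1 − 92 → 428
Giving 428 / 1457 / 914 / 732 / 1062 / 838.
— Period 2 —
Births: 732 × 0.361 = 264, 1062 × 0.303 = 322 ⇒ total 586
Group 2: 428 × 0.952 = 407
Group 3: 1457 × 0.952 = 1387
Group 4: 914 × 0.939 = 858
Group 5: 732 × 0.94 = 688
Group 6: 1062 × 0.911 + 838 × 0.589 = 967 + 494 = 1461
Net migration: Group 1 − 92 → 494
Giving 494 / 407 / 1387 / 858 / 688 / 1461.
— Period 3 —
Births: 858 × 0.361 = 310, 688 × 0.303 = 208 ⇒ total 518
Group 2: 494 × 0.952 = 470
Group 3: 407 × 0.952 = 387
Group 4: 1387 × 0.939 = 1302
Group 5: 858 × 0.94 = 807
Group 6: 688 × 0.911 + 1461 × 0.589 = 627 + 861 = 1488
Net migration: Group 1 − 92 → 426
Giving 426 / 470 / 387 / 1302 / 807 / 1488.
— Period 4 —
Births: 1302 × 0.361 = 470, 807 × 0.303 = 245 ⇒ total 715
Group 2: 426 × 0.952 = 406
Group 3: 470 × 0.952 = 447
Group 4: 387 × 0.939 = 363
Group 5: 1302 × 0.94 = 1224
Group 6: 807 × 0.911 + 1488 × 0.589 = 735 + 876 = 1611
Net migration: Group 1 − 92 → 623
Giving 623 / 406 / 447 / 363 / 1224 / 1611.
Total after period 4: 623 + 406 + 447 + 363 + 1224 + 1611 = 4674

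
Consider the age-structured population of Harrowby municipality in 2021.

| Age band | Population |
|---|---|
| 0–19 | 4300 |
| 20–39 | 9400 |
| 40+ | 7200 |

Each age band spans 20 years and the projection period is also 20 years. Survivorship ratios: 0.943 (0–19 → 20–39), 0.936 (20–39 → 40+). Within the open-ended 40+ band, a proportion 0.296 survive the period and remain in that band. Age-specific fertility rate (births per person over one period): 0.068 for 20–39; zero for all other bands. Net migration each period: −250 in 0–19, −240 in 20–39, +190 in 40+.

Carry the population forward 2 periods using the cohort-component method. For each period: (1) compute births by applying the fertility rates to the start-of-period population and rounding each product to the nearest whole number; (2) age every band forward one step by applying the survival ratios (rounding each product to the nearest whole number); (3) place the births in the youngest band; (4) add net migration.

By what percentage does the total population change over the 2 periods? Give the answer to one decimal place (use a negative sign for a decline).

-65.6

Numbering the groups 1..3 from youngest to oldest:
After projecting period 1:
Births: 9400 * 0.068 = 639
Group 2: 4300 * 0.943 = 4055
Group 3: 9400 * 0.936 + 7200 * 0.296 = 8798 + 2131 = 10929
Net migration: Group 1 − 250 → 389; Group 2 − 240 → 3815; Group 3 + 190 → 11119
Population now: 0–19=389, 20–39=3815, 40+=11119
After projecting period 2:
Births: 3815 * 0.068 = 259
Group 2: 389 * 0.943 = 367
Group 3: 3815 * 0.936 + 11119 * 0.296 = 3571 + 3291 = 6862
Net migration: Group 1 − 250 → 9; Group 2 − 240 → 127; Group 3 + 190 → 7052
Population now: 0–19=9, 20–39=127, 40+=7052
Total: 20900 → 7188; change = -13712; percentage change = -65.6%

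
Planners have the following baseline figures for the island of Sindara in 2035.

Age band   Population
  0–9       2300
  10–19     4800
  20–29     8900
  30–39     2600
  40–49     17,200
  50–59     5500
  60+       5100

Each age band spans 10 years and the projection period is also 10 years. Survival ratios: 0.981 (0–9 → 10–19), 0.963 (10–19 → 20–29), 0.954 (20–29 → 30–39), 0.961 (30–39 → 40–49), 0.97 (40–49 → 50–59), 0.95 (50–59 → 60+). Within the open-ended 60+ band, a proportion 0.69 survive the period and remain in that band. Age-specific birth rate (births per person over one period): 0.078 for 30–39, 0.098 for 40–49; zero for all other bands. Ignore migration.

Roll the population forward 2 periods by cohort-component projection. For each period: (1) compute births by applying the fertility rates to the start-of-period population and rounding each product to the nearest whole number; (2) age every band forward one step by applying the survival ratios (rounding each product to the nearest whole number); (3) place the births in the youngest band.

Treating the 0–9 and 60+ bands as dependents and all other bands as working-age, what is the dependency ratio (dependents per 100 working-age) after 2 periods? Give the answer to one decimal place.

119.8

[period 1]
Births: 2600 * 0.078 = 203, 17200 * 0.098 = 1686 → 1889
10–19: 2300 * 0.981 = 2256
20–29: 4800 * 0.963 = 4622
30–39: 8900 * 0.954 = 8491
40–49: 2600 * 0.961 = 2499
50–59: 17200 * 0.97 = 16684
60+: 5500 * 0.95 + 5100 * 0.69 = 5225 + 3519 = 8744
→ [1889, 2256, 4622, 8491, 2499, 16684, 8744]
[period 2]
Births: 8491 * 0.078 = 662, 2499 * 0.098 = 245 → 907
10–19: 1889 * 0.981 = 1853
20–29: 2256 * 0.963 = 2173
30–39: 4622 * 0.954 = 4409
40–49: 8491 * 0.961 = 8160
50–59: 2499 * 0.97 = 2424
60+: 16684 * 0.95 + 8744 * 0.69 = 15850 + 6033 = 21883
→ [907, 1853, 2173, 4409, 8160, 2424, 21883]
Dependents (band 0–9 + band 60+) = 907 + 21883 = 22790; working-age = 19019; ratio = 22790/19019 × 100 = 119.8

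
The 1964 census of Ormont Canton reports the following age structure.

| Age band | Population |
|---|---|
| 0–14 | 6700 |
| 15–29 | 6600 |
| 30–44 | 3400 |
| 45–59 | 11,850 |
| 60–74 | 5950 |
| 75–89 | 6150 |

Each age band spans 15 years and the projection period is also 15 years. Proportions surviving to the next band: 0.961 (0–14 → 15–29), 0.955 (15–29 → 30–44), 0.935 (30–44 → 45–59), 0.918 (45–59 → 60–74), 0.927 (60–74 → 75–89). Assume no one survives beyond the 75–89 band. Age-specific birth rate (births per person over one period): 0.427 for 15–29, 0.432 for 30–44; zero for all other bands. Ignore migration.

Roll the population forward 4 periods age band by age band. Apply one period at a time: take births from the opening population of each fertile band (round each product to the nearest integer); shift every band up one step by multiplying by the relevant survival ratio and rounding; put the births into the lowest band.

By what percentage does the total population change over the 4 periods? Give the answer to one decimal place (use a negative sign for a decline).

Period 1.
Births: 6600 × 0.427 = 2818  |  3400 × 0.432 = 1469 → total 4287
15–29: 6700 × 0.961 = 6439
30–44: 6600 × 0.955 = 6303
45–59: 3400 × 0.935 = 3179
60–74: 11850 × 0.918 = 10878
75–89: 5950 × 0.927 = 5516
Population now: 0–14=4287, 15–29=6439, 30–44=6303, 45–59=3179, 60–74=10878, 75–89=5516
Period 2.
Births: 6439 × 0.427 = 2749  |  6303 × 0.432 = 2723 → total 5472
15–29: 4287 × 0.961 = 4120
30–44: 6439 × 0.955 = 6149
45–59: 6303 × 0.935 = 5893
60–74: 3179 × 0.918 = 2918
75–89: 10878 × 0.927 = 10084
Population now: 0–14=5472, 15–29=4120, 30–44=6149, 45–59=5893, 60–74=2918, 75–89=10084
Period 3.
Births: 4120 × 0.427 = 1759  |  6149 × 0.432 = 2656 → total 4415
15–29: 5472 × 0.961 = 5259
30–44: 4120 × 0.955 = 3935
45–59: 6149 × 0.935 = 5749
60–74: 5893 × 0.918 = 5410
75–89: 2918 × 0.927 = 2705
Population now: 0–14=4415, 15–29=5259, 30–44=3935, 45–59=5749, 60–74=5410, 75–89=2705
Period 4.
Births: 5259 × 0.427 = 2246  |  3935 × 0.432 = 1700 → total 3946
15–29: 4415 × 0.961 = 4243
30–44: 5259 × 0.955 = 5022
45–59: 3935 × 0.935 = 3679
60–74: 5749 × 0.918 = 5278
75–89: 5410 × 0.927 = 5015
Population now: 0–14=3946, 15–29=4243, 30–44=5022, 45–59=3679, 60–74=5278, 75–89=5015
Total: 40650 → 27183; change = -13467; percentage change = -33.1%

-33.1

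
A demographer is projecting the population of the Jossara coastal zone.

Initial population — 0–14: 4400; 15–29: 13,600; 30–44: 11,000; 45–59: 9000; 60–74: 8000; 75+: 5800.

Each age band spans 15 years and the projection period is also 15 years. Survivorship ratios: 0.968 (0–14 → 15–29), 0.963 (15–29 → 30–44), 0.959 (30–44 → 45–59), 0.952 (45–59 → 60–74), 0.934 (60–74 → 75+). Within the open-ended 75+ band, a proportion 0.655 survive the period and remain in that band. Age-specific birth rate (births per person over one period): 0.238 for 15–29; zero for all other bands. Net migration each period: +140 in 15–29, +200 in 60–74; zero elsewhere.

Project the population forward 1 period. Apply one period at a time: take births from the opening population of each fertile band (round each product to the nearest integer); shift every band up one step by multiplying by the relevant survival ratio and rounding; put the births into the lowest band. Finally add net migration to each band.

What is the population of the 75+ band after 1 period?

11271

(Groups numbered youngest = 1 to oldest = 6.)
After projecting period 1:
Births: 13600 * 0.238 = 3237
Group 2: 4400 * 0.968 = 4259
Group 3: 13600 * 0.963 = 13097
Group 4: 11000 * 0.959 = 10549
Group 5: 9000 * 0.952 = 8568
Group 6: 8000 * 0.934 + 5800 * 0.655 = 7472 + 3799 = 11271
Net migration: Group 2 + 140 → 4399; Group 5 + 200 → 8768
Population now: 0–14=3237, 15–29=4399, 30–44=13097, 45–59=10549, 60–74=8768, 75+=11271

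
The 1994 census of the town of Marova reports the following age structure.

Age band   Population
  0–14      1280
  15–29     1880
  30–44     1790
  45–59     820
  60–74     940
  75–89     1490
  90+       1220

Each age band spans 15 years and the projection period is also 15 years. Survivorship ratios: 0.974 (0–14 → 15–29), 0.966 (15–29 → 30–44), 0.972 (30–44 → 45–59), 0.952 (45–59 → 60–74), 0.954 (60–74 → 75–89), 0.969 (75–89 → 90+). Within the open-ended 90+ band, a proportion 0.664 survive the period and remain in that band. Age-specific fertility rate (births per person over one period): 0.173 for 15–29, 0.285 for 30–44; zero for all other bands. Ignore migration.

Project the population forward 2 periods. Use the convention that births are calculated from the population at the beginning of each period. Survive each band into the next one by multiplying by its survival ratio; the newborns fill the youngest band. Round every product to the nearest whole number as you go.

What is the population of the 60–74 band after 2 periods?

1656

Call the groups 1 to 7, youngest first.
After projecting period 1:
Births: 1880 * 0.173 = 325, 1790 * 0.285 = 510 → total 835
Group 2: 1280 * 0.974 = 1247
Group 3: 1880 * 0.966 = 1816
Group 4: 1790 * 0.972 = 1740
Group 5: 820 * 0.952 = 781
Group 6: 940 * 0.954 = 897
Group 7: 1490 * 0.969 + 1220 * 0.664 = 1444 + 810 = 2254
→ [835, 1247, 1816, 1740, 781, 897, 2254]
After projecting period 2:
Births: 1247 * 0.173 = 216, 1816 * 0.285 = 518 → total 734
Group 2: 835 * 0.974 = 813
Group 3: 1247 * 0.966 = 1205
Group 4: 1816 * 0.972 = 1765
Group 5: 1740 * 0.952 = 1656
Group 6: 781 * 0.954 = 745
Group 7: 897 * 0.969 + 2254 * 0.664 = 869 + 1497 = 2366
→ [734, 813, 1205, 1765, 1656, 745, 2366]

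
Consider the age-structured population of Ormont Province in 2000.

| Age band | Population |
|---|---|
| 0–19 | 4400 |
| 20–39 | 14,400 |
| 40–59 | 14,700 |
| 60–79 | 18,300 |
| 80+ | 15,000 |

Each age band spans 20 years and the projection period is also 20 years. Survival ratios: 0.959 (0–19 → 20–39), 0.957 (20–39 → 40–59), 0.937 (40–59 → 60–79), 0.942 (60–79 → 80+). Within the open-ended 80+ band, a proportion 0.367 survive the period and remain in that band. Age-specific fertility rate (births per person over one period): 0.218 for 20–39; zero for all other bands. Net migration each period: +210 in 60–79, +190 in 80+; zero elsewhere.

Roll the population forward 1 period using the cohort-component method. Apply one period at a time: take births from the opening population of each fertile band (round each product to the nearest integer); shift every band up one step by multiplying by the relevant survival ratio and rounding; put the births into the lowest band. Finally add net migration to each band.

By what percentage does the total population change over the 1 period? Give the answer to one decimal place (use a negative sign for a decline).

Period 1.
Births: 14400 × 0.218 = 3139
20–39: 4400 × 0.959 = 4220
40–59: 14400 × 0.957 = 13781
60–79: 14700 × 0.937 = 13774
80+: 18300 × 0.942 + 15000 × 0.367 = 17239 + 5505 = 22744
Net migration: 60–79 + 210 → 13984; 80+ + 190 → 22934
→ [3139, 4220, 13781, 13984, 22934]
Total: 66800 → 58058; change = -8742; percentage change = -13.1%

-13.1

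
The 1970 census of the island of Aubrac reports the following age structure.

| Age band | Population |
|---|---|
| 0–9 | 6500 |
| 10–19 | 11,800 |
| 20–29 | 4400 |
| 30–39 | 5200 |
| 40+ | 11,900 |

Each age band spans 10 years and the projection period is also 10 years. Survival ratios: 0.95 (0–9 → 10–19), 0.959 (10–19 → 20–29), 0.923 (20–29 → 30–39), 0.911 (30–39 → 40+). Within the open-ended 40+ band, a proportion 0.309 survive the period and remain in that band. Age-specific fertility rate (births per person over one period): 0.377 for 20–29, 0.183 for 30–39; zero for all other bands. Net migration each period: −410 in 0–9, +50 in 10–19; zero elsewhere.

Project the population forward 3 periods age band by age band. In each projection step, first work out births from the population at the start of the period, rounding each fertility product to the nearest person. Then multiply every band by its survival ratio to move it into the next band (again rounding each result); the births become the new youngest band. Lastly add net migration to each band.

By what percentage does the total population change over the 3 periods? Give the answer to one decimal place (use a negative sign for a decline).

-31.7

Period 1:
Births: 4400 * 0.377 = 1659 ; 5200 * 0.183 = 952 ⇒ total 2611
10–19: 6500 * 0.95 = 6175
20–29: 11800 * 0.959 = 11316
30–39: 4400 * 0.923 = 4061
40+: 5200 * 0.911 + 11900 * 0.309 = 4737 + 3677 = 8414
Net migration: 0–9 − 410 → 2201; 10–19 + 50 → 6225
→ [2201, 6225, 11316, 4061, 8414]
Period 2:
Births: 11316 * 0.377 = 4266 ; 4061 * 0.183 = 743 ⇒ total 5009
10–19: 2201 * 0.95 = 2091
20–29: 6225 * 0.959 = 5970
30–39: 11316 * 0.923 = 10445
40+: 4061 * 0.911 + 8414 * 0.309 = 3700 + 2600 = 6300
Net migration: 0–9 − 410 → 4599; 10–19 + 50 → 2141
→ [4599, 2141, 5970, 10445, 6300]
Period 3:
Births: 5970 * 0.377 = 2251 ; 10445 * 0.183 = 1911 ⇒ total 4162
10–19: 4599 * 0.95 = 4369
20–29: 2141 * 0.959 = 2053
30–39: 5970 * 0.923 = 5510
40+: 10445 * 0.911 + 6300 * 0.309 = 9515 + 1947 = 11462
Net migration: 0–9 − 410 → 3752; 10–19 + 50 → 4419
→ [3752, 4419, 2053, 5510, 11462]
Total: 39800 → 27196; change = -12604; percentage change = -31.7%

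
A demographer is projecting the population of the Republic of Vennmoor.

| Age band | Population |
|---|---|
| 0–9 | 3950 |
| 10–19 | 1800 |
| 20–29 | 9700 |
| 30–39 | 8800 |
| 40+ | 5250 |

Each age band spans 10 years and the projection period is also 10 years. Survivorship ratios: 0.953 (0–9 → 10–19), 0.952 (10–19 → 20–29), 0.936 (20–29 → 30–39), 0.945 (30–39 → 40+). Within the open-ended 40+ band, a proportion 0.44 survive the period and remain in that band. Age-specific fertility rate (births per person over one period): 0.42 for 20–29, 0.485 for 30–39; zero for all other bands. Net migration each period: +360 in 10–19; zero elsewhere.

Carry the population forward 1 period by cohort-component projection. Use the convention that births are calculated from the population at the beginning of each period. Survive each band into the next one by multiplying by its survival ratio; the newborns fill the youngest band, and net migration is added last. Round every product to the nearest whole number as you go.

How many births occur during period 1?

8342

Numbering the bands 1..5 from youngest to oldest:
Period 1.
Births: 9700 * 0.42 = 4074, 8800 * 0.485 = 4268 — total 8342
Band 2: 3950 * 0.953 = 3764
Band 3: 1800 * 0.952 = 1714
Band 4: 9700 * 0.936 = 9079
Band 5: 8800 * 0.945 + 5250 * 0.44 = 8316 + 2310 = 10626
Net migration: Band 2 + 360 → 4124
Giving 8342 / 4124 / 1714 / 9079 / 10626.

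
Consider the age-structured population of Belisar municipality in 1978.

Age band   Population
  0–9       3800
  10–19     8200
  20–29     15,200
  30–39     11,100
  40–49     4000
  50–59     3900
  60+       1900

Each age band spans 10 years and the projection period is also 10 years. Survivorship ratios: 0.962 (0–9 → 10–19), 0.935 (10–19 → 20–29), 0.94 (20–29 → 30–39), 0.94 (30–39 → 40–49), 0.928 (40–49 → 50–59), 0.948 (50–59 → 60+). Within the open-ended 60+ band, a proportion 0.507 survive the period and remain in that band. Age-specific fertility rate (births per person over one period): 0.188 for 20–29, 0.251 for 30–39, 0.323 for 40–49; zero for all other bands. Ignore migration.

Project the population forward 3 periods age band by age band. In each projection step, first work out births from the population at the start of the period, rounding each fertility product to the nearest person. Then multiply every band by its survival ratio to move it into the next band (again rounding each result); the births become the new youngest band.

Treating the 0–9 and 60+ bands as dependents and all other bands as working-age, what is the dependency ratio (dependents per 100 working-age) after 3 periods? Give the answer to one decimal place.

51.5

Call the bands 1 to 7, youngest first.
[period 1]
Births: 15200 × 0.188 = 2858 ; 11100 × 0.251 = 2786 ; 4000 × 0.323 = 1292 → 6936
Band 2: 3800 × 0.962 = 3656
Band 3: 8200 × 0.935 = 7667
Band 4: 15200 × 0.94 = 14288
Band 5: 11100 × 0.94 = 10434
Band 6: 4000 × 0.928 = 3712
Band 7: 3900 × 0.948 + 1900 × 0.507 = 3697 + 963 = 4660
Giving 6936 / 3656 / 7667 / 14288 / 10434 / 3712 / 4660.
[period 2]
Births: 7667 × 0.188 = 1441 ; 14288 × 0.251 = 3586 ; 10434 × 0.323 = 3370 → 8397
Band 2: 6936 × 0.962 = 6672
Band 3: 3656 × 0.935 = 3418
Band 4: 7667 × 0.94 = 7207
Band 5: 14288 × 0.94 = 13431
Band 6: 10434 × 0.928 = 9683
Band 7: 3712 × 0.948 + 4660 × 0.507 = 3519 + 2363 = 5882
Giving 8397 / 6672 / 3418 / 7207 / 13431 / 9683 / 5882.
[period 3]
Births: 3418 × 0.188 = 643 ; 7207 × 0.251 = 1809 ; 13431 × 0.323 = 4338 → 6790
Band 2: 8397 × 0.962 = 8078
Band 3: 6672 × 0.935 = 6238
Band 4: 3418 × 0.94 = 3213
Band 5: 7207 × 0.94 = 6775
Band 6: 13431 × 0.928 = 12464
Band 7: 9683 × 0.948 + 5882 × 0.507 = 9179 + 2982 = 12161
Giving 6790 / 8078 / 6238 / 3213 / 6775 / 12464 / 12161.
Dependents (band 0–9 + band 60+) = 6790 + 12161 = 18951; working-age = 36768; ratio = 18951/36768 × 100 = 51.5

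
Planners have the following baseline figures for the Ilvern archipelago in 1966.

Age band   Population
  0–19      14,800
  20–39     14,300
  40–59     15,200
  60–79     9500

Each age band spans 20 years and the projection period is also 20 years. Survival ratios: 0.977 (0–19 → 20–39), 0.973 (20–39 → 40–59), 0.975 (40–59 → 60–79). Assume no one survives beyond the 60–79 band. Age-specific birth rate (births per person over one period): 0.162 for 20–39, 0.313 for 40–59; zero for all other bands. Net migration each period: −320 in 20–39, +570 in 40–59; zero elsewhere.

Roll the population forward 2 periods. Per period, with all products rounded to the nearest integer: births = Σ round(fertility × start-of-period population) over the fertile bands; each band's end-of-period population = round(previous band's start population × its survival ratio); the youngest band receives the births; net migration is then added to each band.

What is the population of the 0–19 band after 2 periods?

After projecting period 1:
Births: 14300 * 0.162 = 2317, 15200 * 0.313 = 4758 — total 7075
20–39: 14800 * 0.977 = 14460
40–59: 14300 * 0.973 = 13914
60–79: 15200 * 0.975 = 14820
Net migration: 20–39 − 320 → 14140; 40–59 + 570 → 14484
End of period: [7075, 14140, 14484, 14820]
After projecting period 2:
Births: 14140 * 0.162 = 2291, 14484 * 0.313 = 4533 — total 6824
20–39: 7075 * 0.977 = 6912
40–59: 14140 * 0.973 = 13758
60–79: 14484 * 0.975 = 14122
Net migration: 20–39 − 320 → 6592; 40–59 + 570 → 14328
End of period: [6824, 6592, 14328, 14122]

6824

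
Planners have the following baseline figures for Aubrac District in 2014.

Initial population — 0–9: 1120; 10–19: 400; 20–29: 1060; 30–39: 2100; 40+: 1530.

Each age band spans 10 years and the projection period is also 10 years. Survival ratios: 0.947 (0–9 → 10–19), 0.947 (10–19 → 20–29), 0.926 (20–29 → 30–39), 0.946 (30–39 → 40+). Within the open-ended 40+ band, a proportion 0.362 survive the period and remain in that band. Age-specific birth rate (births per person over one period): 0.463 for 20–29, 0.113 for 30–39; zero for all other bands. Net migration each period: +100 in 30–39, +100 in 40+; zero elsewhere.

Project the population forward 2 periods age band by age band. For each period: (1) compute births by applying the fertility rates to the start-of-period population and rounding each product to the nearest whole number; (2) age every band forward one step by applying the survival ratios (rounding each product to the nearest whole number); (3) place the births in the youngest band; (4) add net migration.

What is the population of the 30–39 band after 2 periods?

Let band 1 be 0–9 through band 5 = 40+.
[period 1]
Births: 1060 * 0.463 = 491, 2100 * 0.113 = 237 ⇒ total 728
Band 2: 1120 * 0.947 = 1061
Band 3: 400 * 0.947 = 379
Band 4: 1060 * 0.926 = 982
Band 5: 2100 * 0.946 + 1530 * 0.362 = 1987 + 554 = 2541
Net migration: Band 4 + 100 → 1082; Band 5 + 100 → 2641
Population now: 0–9=728, 10–19=1061, 20–29=379, 30–39=1082, 40+=2641
[period 2]
Births: 379 * 0.463 = 175, 1082 * 0.113 = 122 ⇒ total 297
Band 2: 728 * 0.947 = 689
Band 3: 1061 * 0.947 = 1005
Band 4: 379 * 0.926 = 351
Band 5: 1082 * 0.946 + 2641 * 0.362 = 1024 + 956 = 1980
Net migration: Band 4 + 100 → 451; Band 5 + 100 → 2080
Population now: 0–9=297, 10–19=689, 20–29=1005, 30–39=451, 40+=2080

451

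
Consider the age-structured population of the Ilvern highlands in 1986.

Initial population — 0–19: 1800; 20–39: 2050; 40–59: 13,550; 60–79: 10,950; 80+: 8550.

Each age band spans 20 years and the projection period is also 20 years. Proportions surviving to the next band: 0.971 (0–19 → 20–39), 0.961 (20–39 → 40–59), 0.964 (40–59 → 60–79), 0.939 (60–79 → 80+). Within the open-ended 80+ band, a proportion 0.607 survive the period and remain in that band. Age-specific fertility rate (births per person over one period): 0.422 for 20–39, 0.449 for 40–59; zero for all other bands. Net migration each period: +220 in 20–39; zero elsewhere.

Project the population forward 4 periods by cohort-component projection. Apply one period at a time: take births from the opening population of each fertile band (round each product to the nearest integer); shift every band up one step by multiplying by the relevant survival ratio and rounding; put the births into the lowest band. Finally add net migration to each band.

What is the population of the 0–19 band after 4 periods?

[period 1]
Births: 2050 × 0.422 = 865 ; 13550 × 0.449 = 6084 → 6949
20–39: 1800 × 0.971 = 1748
40–59: 2050 × 0.961 = 1970
60–79: 13550 × 0.964 = 13062
80+: 10950 × 0.939 + 8550 × 0.607 = 10282 + 5190 = 15472
Net migration: 20–39 + 220 → 1968
→ [6949, 1968, 1970, 13062, 15472]
[period 2]
Births: 1968 × 0.422 = 830 ; 1970 × 0.449 = 885 → 1715
20–39: 6949 × 0.971 = 6747
40–59: 1968 × 0.961 = 1891
60–79: 1970 × 0.964 = 1899
80+: 13062 × 0.939 + 15472 × 0.607 = 12265 + 9392 = 21657
Net migration: 20–39 + 220 → 6967
→ [1715, 6967, 1891, 1899, 21657]
[period 3]
Births: 6967 × 0.422 = 2940 ; 1891 × 0.449 = 849 → 3789
20–39: 1715 × 0.971 = 1665
40–59: 6967 × 0.961 = 6695
60–79: 1891 × 0.964 = 1823
80+: 1899 × 0.939 + 21657 × 0.607 = 1783 + 13146 = 14929
Net migration: 20–39 + 220 → 1885
→ [3789, 1885, 6695, 1823, 14929]
[period 4]
Births: 1885 × 0.422 = 795 ; 6695 × 0.449 = 3006 → 3801
20–39: 3789 × 0.971 = 3679
40–59: 1885 × 0.961 = 1811
60–79: 6695 × 0.964 = 6454
80+: 1823 × 0.939 + 14929 × 0.607 = 1712 + 9062 = 10774
Net migration: 20–39 + 220 → 3899
→ [3801, 3899, 1811, 6454, 10774]

3801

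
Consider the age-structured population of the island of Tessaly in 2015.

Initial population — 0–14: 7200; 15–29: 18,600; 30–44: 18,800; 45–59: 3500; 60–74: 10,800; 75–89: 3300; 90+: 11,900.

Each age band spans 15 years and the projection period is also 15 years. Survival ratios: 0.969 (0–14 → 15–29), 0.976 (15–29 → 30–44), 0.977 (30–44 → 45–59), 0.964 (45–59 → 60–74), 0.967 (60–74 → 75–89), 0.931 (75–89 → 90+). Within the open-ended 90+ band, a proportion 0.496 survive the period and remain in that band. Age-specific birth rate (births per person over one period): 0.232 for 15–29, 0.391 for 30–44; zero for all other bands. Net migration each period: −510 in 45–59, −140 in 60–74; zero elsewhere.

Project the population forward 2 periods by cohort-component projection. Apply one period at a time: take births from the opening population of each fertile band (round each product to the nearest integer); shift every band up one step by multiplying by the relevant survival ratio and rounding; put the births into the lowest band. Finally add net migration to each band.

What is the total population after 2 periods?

Let band 1 be 0–14 through band 7 = 90+.
— Period 1 —
Births: 18600 × 0.232 = 4315 ; 18800 × 0.391 = 7351 → 11666
Band 2: 7200 × 0.969 = 6977
Band 3: 18600 × 0.976 = 18154
Band 4: 18800 × 0.977 = 18368
Band 5: 3500 × 0.964 = 3374
Band 6: 10800 × 0.967 = 10444
Band 7: 3300 × 0.931 + 11900 × 0.496 = 3072 + 5902 = 8974
Net migration: Band 4 − 510 → 17858; Band 5 − 140 → 3234
Population now: 0–14=11666, 15–29=6977, 30–44=18154, 45–59=17858, 60–74=3234, 75–89=10444, 90+=8974
— Period 2 —
Births: 6977 × 0.232 = 1619 ; 18154 × 0.391 = 7098 → 8717
Band 2: 11666 × 0.969 = 11304
Band 3: 6977 × 0.976 = 6810
Band 4: 18154 × 0.977 = 17736
Band 5: 17858 × 0.964 = 17215
Band 6: 3234 × 0.967 = 3127
Band 7: 10444 × 0.931 + 8974 × 0.496 = 9723 + 4451 = 14174
Net migration: Band 4 − 510 → 17226; Band 5 − 140 → 17075
Population now: 0–14=8717, 15–29=11304, 30–44=6810, 45–59=17226, 60–74=17075, 75–89=3127, 90+=14174
Total after period 2: 8717 + 11304 + 6810 + 17226 + 17075 + 3127 + 14174 = 78433

78433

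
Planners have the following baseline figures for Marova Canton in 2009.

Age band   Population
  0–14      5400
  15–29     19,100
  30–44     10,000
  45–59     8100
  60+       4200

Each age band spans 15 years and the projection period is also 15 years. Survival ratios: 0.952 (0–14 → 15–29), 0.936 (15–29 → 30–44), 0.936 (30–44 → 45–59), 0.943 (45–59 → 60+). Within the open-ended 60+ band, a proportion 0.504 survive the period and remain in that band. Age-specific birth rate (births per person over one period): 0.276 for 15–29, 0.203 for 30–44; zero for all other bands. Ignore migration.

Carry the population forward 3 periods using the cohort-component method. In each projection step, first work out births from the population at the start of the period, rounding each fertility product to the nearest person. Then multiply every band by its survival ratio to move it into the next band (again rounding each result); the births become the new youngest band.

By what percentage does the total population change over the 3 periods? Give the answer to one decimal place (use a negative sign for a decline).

-11.5

(Bands numbered youngest = 1 to oldest = 5.)
— Period 1 —
Births: 19100 × 0.276 = 5272  |  10000 × 0.203 = 2030 — total 7302
Band 2: 5400 × 0.952 = 5141
Band 3: 19100 × 0.936 = 17878
Band 4: 10000 × 0.936 = 9360
Band 5: 8100 × 0.943 + 4200 × 0.504 = 7638 + 2117 = 9755
Giving 7302 / 5141 / 17878 / 9360 / 9755.
— Period 2 —
Births: 5141 × 0.276 = 1419  |  17878 × 0.203 = 3629 — total 5048
Band 2: 7302 × 0.952 = 6952
Band 3: 5141 × 0.936 = 4812
Band 4: 17878 × 0.936 = 16734
Band 5: 9360 × 0.943 + 9755 × 0.504 = 8826 + 4917 = 13743
Giving 5048 / 6952 / 4812 / 16734 / 13743.
— Period 3 —
Births: 6952 × 0.276 = 1919  |  4812 × 0.203 = 977 — total 2896
Band 2: 5048 × 0.952 = 4806
Band 3: 6952 × 0.936 = 6507
Band 4: 4812 × 0.936 = 4504
Band 5: 16734 × 0.943 + 13743 × 0.504 = 15780 + 6926 = 22706
Giving 2896 / 4806 / 6507 / 4504 / 22706.
Total: 46800 → 41419; change = -5381; percentage change = -11.5%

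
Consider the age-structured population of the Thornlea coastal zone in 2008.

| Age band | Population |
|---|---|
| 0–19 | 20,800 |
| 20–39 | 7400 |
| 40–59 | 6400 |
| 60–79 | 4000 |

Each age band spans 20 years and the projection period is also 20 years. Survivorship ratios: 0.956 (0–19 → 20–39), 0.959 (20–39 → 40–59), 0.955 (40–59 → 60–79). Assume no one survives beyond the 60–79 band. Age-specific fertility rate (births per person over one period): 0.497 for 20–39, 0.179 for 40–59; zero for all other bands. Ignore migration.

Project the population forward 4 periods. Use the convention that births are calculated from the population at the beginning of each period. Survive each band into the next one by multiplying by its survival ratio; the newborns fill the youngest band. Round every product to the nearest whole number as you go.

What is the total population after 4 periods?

25995

[period 1]
Births: 7400 × 0.497 = 3678 ; 6400 × 0.179 = 1146 — total 4824
20–39: 20800 × 0.956 = 19885
40–59: 7400 × 0.959 = 7097
60–79: 6400 × 0.955 = 6112
→ [4824, 19885, 7097, 6112]
[period 2]
Births: 19885 × 0.497 = 9883 ; 7097 × 0.179 = 1270 — total 11153
20–39: 4824 × 0.956 = 4612
40–59: 19885 × 0.959 = 19070
60–79: 7097 × 0.955 = 6778
→ [11153, 4612, 19070, 6778]
[period 3]
Births: 4612 × 0.497 = 2292 ; 19070 × 0.179 = 3414 — total 5706
20–39: 11153 × 0.956 = 10662
40–59: 4612 × 0.959 = 4423
60–79: 19070 × 0.955 = 18212
→ [5706, 10662, 4423, 18212]
[period 4]
Births: 10662 × 0.497 = 5299 ; 4423 × 0.179 = 792 — total 6091
20–39: 5706 × 0.956 = 5455
40–59: 10662 × 0.959 = 10225
60–79: 4423 × 0.955 = 4224
→ [6091, 5455, 10225, 4224]
Total after period 4: 6091 + 5455 + 10225 + 4224 = 25995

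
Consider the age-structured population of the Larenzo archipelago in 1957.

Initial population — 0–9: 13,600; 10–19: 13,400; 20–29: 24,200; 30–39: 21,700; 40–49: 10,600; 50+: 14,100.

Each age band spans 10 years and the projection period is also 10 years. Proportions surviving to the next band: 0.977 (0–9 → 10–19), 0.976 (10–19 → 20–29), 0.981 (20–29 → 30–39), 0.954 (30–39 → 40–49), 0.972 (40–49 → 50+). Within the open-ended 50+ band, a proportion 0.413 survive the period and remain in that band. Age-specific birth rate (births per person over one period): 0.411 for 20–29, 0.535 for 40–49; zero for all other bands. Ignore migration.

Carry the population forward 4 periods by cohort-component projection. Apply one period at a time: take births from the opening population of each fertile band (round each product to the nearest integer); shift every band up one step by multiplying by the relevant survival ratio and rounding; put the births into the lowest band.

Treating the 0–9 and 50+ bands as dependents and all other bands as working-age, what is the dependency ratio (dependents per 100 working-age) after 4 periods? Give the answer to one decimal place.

64.3

Numbering the groups 1..6 from youngest to oldest:
After projecting period 1:
Births: 24200 * 0.411 = 9946  |  10600 * 0.535 = 5671 → 15617
Group 2: 13600 * 0.977 = 13287
Group 3: 13400 * 0.976 = 13078
Group 4: 24200 * 0.981 = 23740
Group 5: 21700 * 0.954 = 20702
Group 6: 10600 * 0.972 + 14100 * 0.413 = 10303 + 5823 = 16126
Population now: 0–9=15617, 10–19=13287, 20–29=13078, 30–39=23740, 40–49=20702, 50+=16126
After projecting period 2:
Births: 13078 * 0.411 = 5375  |  20702 * 0.535 = 11076 → 16451
Group 2: 15617 * 0.977 = 15258
Group 3: 13287 * 0.976 = 12968
Group 4: 13078 * 0.981 = 12830
Group 5: 23740 * 0.954 = 22648
Group 6: 20702 * 0.972 + 16126 * 0.413 = 20122 + 6660 = 26782
Population now: 0–9=16451, 10–19=15258, 20–29=12968, 30–39=12830, 40–49=22648, 50+=26782
After projecting period 3:
Births: 12968 * 0.411 = 5330  |  22648 * 0.535 = 12117 → 17447
Group 2: 16451 * 0.977 = 16073
Group 3: 15258 * 0.976 = 14892
Group 4: 12968 * 0.981 = 12722
Group 5: 12830 * 0.954 = 12240
Group 6: 22648 * 0.972 + 26782 * 0.413 = 22014 + 11061 = 33075
Population now: 0–9=17447, 10–19=16073, 20–29=14892, 30–39=12722, 40–49=12240, 50+=33075
After projecting period 4:
Births: 14892 * 0.411 = 6121  |  12240 * 0.535 = 6548 → 12669
Group 2: 17447 * 0.977 = 17046
Group 3: 16073 * 0.976 = 15687
Group 4: 14892 * 0.981 = 14609
Group 5: 12722 * 0.954 = 12137
Group 6: 12240 * 0.972 + 33075 * 0.413 = 11897 + 13660 = 25557
Population now: 0–9=12669, 10–19=17046, 20–29=15687, 30–39=14609, 40–49=12137, 50+=25557
Dependents (band 0–9 + band 50+) = 12669 + 25557 = 38226; working-age = 59479; ratio = 38226/59479 × 100 = 64.3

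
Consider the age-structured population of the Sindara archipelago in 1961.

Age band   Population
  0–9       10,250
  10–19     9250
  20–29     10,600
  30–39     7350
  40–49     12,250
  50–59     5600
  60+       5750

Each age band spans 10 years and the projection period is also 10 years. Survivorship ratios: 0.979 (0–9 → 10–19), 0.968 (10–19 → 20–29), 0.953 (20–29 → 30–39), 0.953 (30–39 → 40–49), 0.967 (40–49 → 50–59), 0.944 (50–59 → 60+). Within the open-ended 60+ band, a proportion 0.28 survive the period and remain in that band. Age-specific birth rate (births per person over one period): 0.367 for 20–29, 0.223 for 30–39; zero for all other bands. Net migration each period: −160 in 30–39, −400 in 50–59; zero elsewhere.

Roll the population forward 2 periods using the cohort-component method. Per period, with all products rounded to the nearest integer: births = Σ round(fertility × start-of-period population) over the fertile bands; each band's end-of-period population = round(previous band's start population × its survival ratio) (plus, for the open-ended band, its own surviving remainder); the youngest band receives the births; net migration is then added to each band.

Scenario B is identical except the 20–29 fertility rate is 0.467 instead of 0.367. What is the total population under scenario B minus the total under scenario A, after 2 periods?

(Bands numbered youngest = 1 to oldest = 7.)
After projecting period 1:
Births: 10600 × 0.367 = 3890, 7350 × 0.223 = 1639 → total 5529
Band 2: 10250 × 0.979 = 10035
Band 3: 9250 × 0.968 = 8954
Band 4: 10600 × 0.953 = 10102
Band 5: 7350 × 0.953 = 7005
Band 6: 12250 × 0.967 = 11846
Band 7: 5600 × 0.944 + 5750 × 0.28 = 5286 + 1610 = 6896
Net migration: Band 4 − 160 → 9942; Band 6 − 400 → 11446
Giving 5529 / 10035 / 8954 / 9942 / 7005 / 11446 / 6896.
After projecting period 2:
Births: 8954 × 0.367 = 3286, 9942 × 0.223 = 2217 → total 5503
Band 2: 5529 × 0.979 = 5413
Band 3: 10035 × 0.968 = 9714
Band 4: 8954 × 0.953 = 8533
Band 5: 9942 × 0.953 = 9475
Band 6: 7005 × 0.967 = 6774
Band 7: 11446 × 0.944 + 6896 × 0.28 = 10805 + 1931 = 12736
Net migration: Band 4 − 160 → 8373; Band 6 − 400 → 6374
Giving 5503 / 5413 / 9714 / 8373 / 9475 / 6374 / 12736.
Scenario A total after 2 periods: 57588
Scenario B projection —
After projecting period 1:
Births: 10600 × 0.467 = 4950, 7350 × 0.223 = 1639 → total 6589
Band 2: 10250 × 0.979 = 10035
Band 3: 9250 × 0.968 = 8954
Band 4: 10600 × 0.953 = 10102
Band 5: 7350 × 0.953 = 7005
Band 6: 12250 × 0.967 = 11846
Band 7: 5600 × 0.944 + 5750 × 0.28 = 5286 + 1610 = 6896
Net migration: Band 4 − 160 → 9942; Band 6 − 400 → 11446
Giving 6589 / 10035 / 8954 / 9942 / 7005 / 11446 / 6896.
After projecting period 2:
Births: 8954 × 0.467 = 4182, 9942 × 0.223 = 2217 → total 6399
Band 2: 6589 × 0.979 = 6451
Band 3: 10035 × 0.968 = 9714
Band 4: 8954 × 0.953 = 8533
Band 5: 9942 × 0.953 = 9475
Band 6: 7005 × 0.967 = 6774
Band 7: 11446 × 0.944 + 6896 × 0.28 = 10805 + 1931 = 12736
Net migration: Band 4 − 160 → 8373; Band 6 − 400 → 6374
Giving 6399 / 6451 / 9714 / 8373 / 9475 / 6374 / 12736.
Scenario B total after 2 periods: 59522
Difference B − A = 59522 − 57588 = 1934

1934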